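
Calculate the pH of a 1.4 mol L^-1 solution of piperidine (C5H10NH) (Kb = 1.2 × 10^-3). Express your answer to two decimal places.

C5H10NH + H2O ⇌ C5H10NH2+ + OH-
Kb = [OH-]²/(1.4 − [OH-]) = 1.2 × 10^-3
Neglecting [OH-] in the denominator: [OH-] = √(1.2 × 10^-3 × 1.4) = 4.10 × 10^-2 M
([OH-]/C₀ = 2.9% < 5%, so the approximation holds.)
pOH = 1.39, so pH = 14.00 − pOH = 12.61

pH = 12.61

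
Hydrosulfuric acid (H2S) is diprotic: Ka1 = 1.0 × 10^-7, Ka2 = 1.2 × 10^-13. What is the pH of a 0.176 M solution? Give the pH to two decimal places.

pH = 3.88

Since Ka1 ≫ Ka2, the first ionization dominates [H+].
Ka1 = x²/(0.176 − x) = 1.0 × 10^-7
x ≈ √(1.0 × 10^-7 × 0.176) = 1.33 × 10^-4 M
pH = −log(1.33 × 10^-4) = 3.88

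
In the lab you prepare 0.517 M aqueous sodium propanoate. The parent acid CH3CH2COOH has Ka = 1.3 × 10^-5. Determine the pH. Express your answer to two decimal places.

pH = 9.30

CH3CH2COO- is the conjugate base of the weak acid CH3CH2COOH.
Kb = Kw/Ka = 1.0×10^-14 / 1.3 × 10^-5 = 7.69 × 10^-10
From the ICE table, Kb = [OH-]²/(0.517 − [OH-]) = 7.69 × 10^-10.
Assume [OH-] ≪ 0.517: [OH-] ≈ √(7.69 × 10^-10 × 0.517) = 1.99 × 10^-5 M
pOH = 4.70, so pH = 14.00 − pOH = 9.30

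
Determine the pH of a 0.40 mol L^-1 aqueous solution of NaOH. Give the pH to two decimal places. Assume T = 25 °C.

NaOH is a strong base; [OH-] = 0.4 M.
pOH = -log(0.4) = 0.40
pH = 14.00 - 0.40 = 13.60

pH = 13.60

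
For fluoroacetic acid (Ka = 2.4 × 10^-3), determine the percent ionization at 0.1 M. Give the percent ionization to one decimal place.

14.3%

FCH2COOH ⇌ FCH2COO- + H+; let x = [H+] at equilibrium.
Solve x² + 0.0024x − 0.00024 = 0 → x = 1.43 × 10^-2 M
Fraction ionized = 1.43 × 10^-2 / 0.1 = 0.1430 → 14.3%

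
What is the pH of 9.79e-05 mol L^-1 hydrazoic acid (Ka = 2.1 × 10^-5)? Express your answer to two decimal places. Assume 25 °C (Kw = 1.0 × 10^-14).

pH = 4.44

HN3 ⇌ N3- + H+
Ka = x²/(9.79e-05 − x) = 2.1 × 10^-5
x is not negligible relative to C₀; solve x² + 2.1e-05·x − 2.06e-09 = 0.
x = (−Ka + √(Ka² + 4·Ka·C₀))/2 = 3.60 × 10^-5 M
pH = −log(3.60 × 10^-5) = 4.44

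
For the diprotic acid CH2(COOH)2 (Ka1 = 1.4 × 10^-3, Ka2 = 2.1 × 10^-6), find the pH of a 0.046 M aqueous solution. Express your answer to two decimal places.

Since Ka1 ≫ Ka2, the first ionization dominates [H+].
Ka1 = x²/(0.046 − x) = 1.4 × 10^-3
Solving the quadratic: x = (−Ka1 + √(Ka1² + 4·Ka1·C₀))/2 = 7.36 × 10^-3 M
pH = −log(7.36 × 10^-3) = 2.13

pH = 2.13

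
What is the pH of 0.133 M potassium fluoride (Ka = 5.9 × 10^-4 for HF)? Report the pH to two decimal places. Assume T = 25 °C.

F- is the conjugate base of the weak acid HF.
Kb = Kw/Ka = 1.0×10^-14 / 5.9 × 10^-4 = 1.69 × 10^-11
Kb = x²/(0.133 − x) = 1.69 × 10^-11
Since Kb ≪ C₀, x ≈ √(Kb·C₀) = 1.50 × 10^-6 M.
(x/C₀ = 0.0011% < 5%, so the approximation holds.)
pOH = −log(1.50 × 10^-6) = 5.82; pH = 14.00 − 5.82 = 8.18

pH = 8.18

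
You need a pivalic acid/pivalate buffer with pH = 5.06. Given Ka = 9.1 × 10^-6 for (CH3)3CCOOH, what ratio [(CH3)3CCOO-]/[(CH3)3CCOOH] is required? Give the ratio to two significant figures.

pKa = -log(9.1 × 10^-6) = 5.041
pH = pKa + log(r) ⇒ log(r) = 5.06 − 5.041 = +0.019
r = [(CH3)3CCOO-]/[(CH3)3CCOOH] = 10^(+0.019) = 1.04

ratio = 1.0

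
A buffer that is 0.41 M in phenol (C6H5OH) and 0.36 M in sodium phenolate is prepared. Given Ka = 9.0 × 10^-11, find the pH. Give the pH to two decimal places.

pH = 9.99

pKa = −log(9.0 × 10^-11) = 10.046
pH = pKa + log([A⁻]/[HA]) = 10.046 + log(0.36/0.41)
pH = 10.046 + (-0.056) = 9.99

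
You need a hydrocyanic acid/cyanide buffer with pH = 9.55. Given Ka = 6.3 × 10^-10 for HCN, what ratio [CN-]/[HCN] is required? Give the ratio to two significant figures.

pKa = -log(6.3 × 10^-10) = 9.201
pH = pKa + log(r) ⇒ log(r) = 9.55 − 9.201 = +0.349
r = [CN-]/[HCN] = 10^(+0.349) = 2.23

ratio = 2.2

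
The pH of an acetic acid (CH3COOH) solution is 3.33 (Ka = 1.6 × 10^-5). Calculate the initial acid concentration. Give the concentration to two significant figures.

C₀ = 1.4 × 10^-2 M

[H+] = 10^(-3.33) = 4.68 × 10^-4 M = x
Ka = x²/(C₀ − x) ⇒ C₀ = x + x²/Ka
C₀ = 4.68 × 10^-4 + (4.68 × 10^-4)²/(1.6 × 10^-5) = 1.42 × 10^-2 M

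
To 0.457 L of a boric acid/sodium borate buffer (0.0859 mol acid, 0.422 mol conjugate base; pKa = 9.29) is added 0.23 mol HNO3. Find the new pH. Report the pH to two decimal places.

pH = 9.07

Added H+ converts B(OH)4- to B(OH)3: B(OH)3 → 0.316 mol, B(OH)4- → 0.192 mol.
Henderson–Hasselbalch with mole ratio 0.192/0.316: pH = 9.29 + (-0.216)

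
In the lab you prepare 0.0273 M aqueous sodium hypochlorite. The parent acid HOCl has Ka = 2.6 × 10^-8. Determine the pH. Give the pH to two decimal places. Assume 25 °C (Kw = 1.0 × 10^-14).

pH = 10.01

OCl- is the conjugate base of the weak acid HOCl.
Kb = Kw/Ka = 1.0×10^-14 / 2.6 × 10^-8 = 3.85 × 10^-7
From the ICE table, Kb = [OH-]²/(0.0273 − [OH-]) = 3.85 × 10^-7.
Neglecting [OH-] in the denominator: [OH-] = √(3.85 × 10^-7 × 0.0273) = 1.03 × 10^-4 M
([OH-]/C₀ = 0.38% < 5%, so the approximation holds.)
pOH = −log(1.03 × 10^-4) = 3.99; pH = 14.00 − 3.99 = 10.01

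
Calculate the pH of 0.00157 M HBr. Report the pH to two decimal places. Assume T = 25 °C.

HBr is a strong acid and dissociates completely, so [H+] = 0.00157 M.
pH = -log(0.00157) = 2.80

pH = 2.80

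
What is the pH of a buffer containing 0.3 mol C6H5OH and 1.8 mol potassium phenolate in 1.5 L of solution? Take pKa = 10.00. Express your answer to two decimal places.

pH = pKa + log([A⁻]/[HA]) = 10.00 + log(1.8/0.3)
pH = 10.00 + (+0.778) = 10.78

pH = 10.78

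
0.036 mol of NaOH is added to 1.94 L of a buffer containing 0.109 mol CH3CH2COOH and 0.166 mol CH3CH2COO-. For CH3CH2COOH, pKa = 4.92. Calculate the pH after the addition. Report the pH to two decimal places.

After neutralization: n(CH3CH2COOH) = 0.073 mol, n(CH3CH2COO-) = 0.202 mol.
pH = pKa + log([A⁻]/[HA]) = 4.92 + log(0.202/0.073) = 4.92 +0.442

pH = 5.36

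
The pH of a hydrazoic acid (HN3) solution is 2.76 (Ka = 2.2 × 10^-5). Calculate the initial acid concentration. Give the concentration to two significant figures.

C₀ = 1.4 × 10^-1 M

[H+] = 10^(-2.76) = 1.74 × 10^-3 M = x
Ka = x²/(C₀ − x) ⇒ C₀ = x + x²/Ka
C₀ = 1.74 × 10^-3 + (1.74 × 10^-3)²/(2.2 × 10^-5) = 1.39 × 10^-1 M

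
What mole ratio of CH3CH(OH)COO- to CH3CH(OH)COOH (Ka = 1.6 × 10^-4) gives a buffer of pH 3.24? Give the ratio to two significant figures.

ratio = 0.28

pKa = -log(1.6 × 10^-4) = 3.796
pH = pKa + log(r) ⇒ log(r) = 3.24 − 3.796 = -0.556
r = [CH3CH(OH)COO-]/[CH3CH(OH)COOH] = 10^(-0.556) = 0.278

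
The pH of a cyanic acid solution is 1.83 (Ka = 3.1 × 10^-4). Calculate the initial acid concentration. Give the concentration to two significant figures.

[H+] = 10^(-1.83) = 1.48 × 10^-2 M = x
Ka = x²/(C₀ − x) ⇒ C₀ = x + x²/Ka
C₀ = 1.48 × 10^-2 + (1.48 × 10^-2)²/(3.1 × 10^-4) = 7.21 × 10^-1 M

C₀ = 7.2 × 10^-1 M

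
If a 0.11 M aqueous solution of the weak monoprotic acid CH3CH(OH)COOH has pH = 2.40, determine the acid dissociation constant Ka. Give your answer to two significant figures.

[H+] = 10^(-2.40) = 3.98 × 10^-3 M
At equilibrium [HA] = 0.11 − 3.98 × 10^-3 = 1.06 × 10^-1 M
Ka = [H+][A-]/[HA] = (3.98 × 10^-3)² / 1.06 × 10^-1 = 1.5 × 10^-4

Ka = 1.5 × 10^-4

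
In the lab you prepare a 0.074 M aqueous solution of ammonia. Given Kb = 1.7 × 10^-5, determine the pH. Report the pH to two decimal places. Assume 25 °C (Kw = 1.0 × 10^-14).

pH = 11.05

NH3 + H2O ⇌ NH4+ + OH-
Kb = [OH-]²/(0.074 − [OH-]) = 1.7 × 10^-5
Assume [OH-] ≪ 0.074: [OH-] ≈ √(1.7 × 10^-5 × 0.074) = 1.12 × 10^-3 M
pOH = −log(1.12 × 10^-3) = 2.95; pH = 14.00 − 2.95 = 11.05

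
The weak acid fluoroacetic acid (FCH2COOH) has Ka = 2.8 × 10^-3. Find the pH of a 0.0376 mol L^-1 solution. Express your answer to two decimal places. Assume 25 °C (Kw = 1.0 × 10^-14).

pH = 2.05

FCH2COOH ⇌ FCH2COO- + H+
Ka = [H+]²/(0.0376 − [H+]) = 2.8 × 10^-3
The 5% rule fails; solving [H+]² + Ka·[H+] − Ka·C₀ = 0 exactly:
[H+] = (−Ka + √(Ka² + 4·Ka·C₀))/2 = 8.96 × 10^-3 M
pH = −log[H+] = −log(8.96 × 10^-3) = 2.05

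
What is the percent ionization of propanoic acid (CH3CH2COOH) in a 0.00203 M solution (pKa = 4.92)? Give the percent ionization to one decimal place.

7.4%

CH3CH2COOH ⇌ CH3CH2COO- + H+; let x = [H+] at equilibrium.
Ka = 10^(−4.92) = 1.20 × 10^-5
Solve x² + 1.2e-05x − 2.44e-08 = 0 → x = 1.50 × 10^-4 M
Fraction ionized = 1.50 × 10^-4 / 0.00203 = 0.0739 → 7.4%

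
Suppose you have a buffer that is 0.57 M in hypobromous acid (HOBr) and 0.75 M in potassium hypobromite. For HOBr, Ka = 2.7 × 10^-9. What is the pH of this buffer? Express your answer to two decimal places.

pKa = −log(2.7 × 10^-9) = 8.569
Henderson–Hasselbalch: pH = pKa + log([OBr-]/[HOBr]) = 8.569 + log(0.75/0.57)
pH = 8.569 + (+0.119) = 8.69

pH = 8.69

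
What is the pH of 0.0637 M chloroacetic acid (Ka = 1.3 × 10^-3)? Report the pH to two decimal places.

pH = 2.07

ClCH2COOH ⇌ ClCH2COO- + H+
Ka = x²/(0.0637 − x) = 1.3 × 10^-3
Here C₀/Ka ≈ 49, so the small-x approximation fails. Use the quadratic:
x = [−0.0013 + √(0.0013² + 0.000331)]/2 = 8.47 × 10^-3 M
pH = −log[H+] = −log(8.47 × 10^-3) = 2.07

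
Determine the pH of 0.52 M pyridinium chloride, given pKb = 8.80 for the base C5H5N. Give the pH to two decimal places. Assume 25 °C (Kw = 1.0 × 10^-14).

pH = 2.74

C5H5NH+ is the conjugate acid of the weak base C5H5N.
Kb = 10^(−8.80) = 1.58 × 10^-9
Ka = Kw/Kb = 1.0×10^-14 / 1.58 × 10^-9 = 6.33 × 10^-6
From the ICE table, Ka = [H+]²/(0.52 − [H+]) = 6.33 × 10^-6.
Neglecting [H+] in the denominator: [H+] = √(6.33 × 10^-6 × 0.52) = 1.81 × 10^-3 M
pH = −log[H+] = −log(1.81 × 10^-3) = 2.74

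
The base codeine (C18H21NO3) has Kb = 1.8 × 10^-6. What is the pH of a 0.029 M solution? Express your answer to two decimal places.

C18H21NO3 + H2O ⇌ C18H22NO3+ + OH-
From the ICE table, Kb = x²/(0.029 − x) = 1.8 × 10^-6.
Neglecting x in the denominator: x = √(1.8 × 10^-6 × 0.029) = 2.28 × 10^-4 M
(x/C₀ = 0.79% < 5%, so the approximation holds.)
pOH = 3.64, so pH = 14.00 − pOH = 10.36

pH = 10.36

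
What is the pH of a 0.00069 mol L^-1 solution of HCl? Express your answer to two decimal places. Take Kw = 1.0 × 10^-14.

pH = 3.16

HCl is a strong acid and dissociates completely, so [H+] = 0.00069 M.
pH = -log(0.00069) = 3.16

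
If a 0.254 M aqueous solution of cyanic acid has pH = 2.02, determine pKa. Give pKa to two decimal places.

[H+] = 10^(-2.02) = 9.55 × 10^-3 M
At equilibrium [HA] = 0.254 − 9.55 × 10^-3 = 2.44 × 10^-1 M
Ka = [H+][A-]/[HA] = (9.55 × 10^-3)² / 2.44 × 10^-1 = 3.74 × 10^-4
pKa = -log(3.74 × 10^-4) = 3.43

pKa = 3.43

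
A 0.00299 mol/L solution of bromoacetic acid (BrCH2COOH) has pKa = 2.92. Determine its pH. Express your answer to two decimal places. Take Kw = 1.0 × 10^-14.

BrCH2COOH ⇌ BrCH2COO- + H+
Ka = 10^(−2.92) = 1.20 × 10^-3
Let x = [H+] at equilibrium. Ka = x²/(0.00299 − x).
Here C₀/Ka ≈ 2.49, so the small-x approximation fails. Use the quadratic:
x = [−0.0012 + √(0.0012² + 1.44e-05)]/2 = 1.39 × 10^-3 M
pH = −log[H+] = −log(1.39 × 10^-3) = 2.86

pH = 2.86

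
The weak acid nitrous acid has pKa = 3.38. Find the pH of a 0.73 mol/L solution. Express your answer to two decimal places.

pH = 1.76

HNO2 ⇌ NO2- + H+
Ka = 10^(−3.38) = 4.17 × 10^-4
Ka = x²/(0.73 − x) = 4.17 × 10^-4
Neglecting x in the denominator: x = √(4.17 × 10^-4 × 0.73) = 1.74 × 10^-2 M
pH = −log(1.74 × 10^-2) = 1.76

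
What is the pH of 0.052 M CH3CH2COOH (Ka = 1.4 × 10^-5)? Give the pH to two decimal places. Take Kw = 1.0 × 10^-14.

pH = 3.07

CH3CH2COOH ⇌ CH3CH2COO- + H+
From the ICE table, Ka = [H+]²/(0.052 − [H+]) = 1.4 × 10^-5.
Since Ka ≪ C₀, [H+] ≈ √(Ka·C₀) = 8.53 × 10^-4 M.
Check: 1.6% ionized — well under 5%, approximation valid.
pH = −log[H+] = −log(8.53 × 10^-4) = 3.07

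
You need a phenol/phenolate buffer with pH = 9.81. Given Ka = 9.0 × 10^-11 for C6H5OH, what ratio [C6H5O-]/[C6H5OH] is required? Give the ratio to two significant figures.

pKa = -log(9.0 × 10^-11) = 10.046
pH = pKa + log(r) ⇒ log(r) = 9.81 − 10.046 = -0.236
r = [C6H5O-]/[C6H5OH] = 10^(-0.236) = 0.581

ratio = 0.58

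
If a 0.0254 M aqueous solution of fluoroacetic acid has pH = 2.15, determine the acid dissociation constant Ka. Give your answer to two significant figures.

Ka = 2.7 × 10^-3

[H+] = 10^(-2.15) = 7.08 × 10^-3 M
At equilibrium [HA] = 0.0254 − 7.08 × 10^-3 = 1.83 × 10^-2 M
Ka = [H+][A-]/[HA] = (7.08 × 10^-3)² / 1.83 × 10^-2 = 2.7 × 10^-3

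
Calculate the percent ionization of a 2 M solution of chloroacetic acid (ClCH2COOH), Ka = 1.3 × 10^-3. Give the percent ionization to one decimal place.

2.5%

ClCH2COOH ⇌ ClCH2COO- + H+; let x = [H+] at equilibrium.
x ≈ √(Ka·C₀) = √(1.3 × 10^-3 × 2) = 5.10 × 10^-2 M
% ionization = x/C₀ × 100% = 5.10 × 10^-2/2 × 100% = 2.5%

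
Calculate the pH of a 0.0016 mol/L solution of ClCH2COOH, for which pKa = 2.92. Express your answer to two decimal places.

ClCH2COOH ⇌ ClCH2COO- + H+
Ka = 10^(−2.92) = 1.20 × 10^-3
Ka = [H+]²/(0.0016 − [H+]) = 1.20 × 10^-3
Here C₀/Ka ≈ 1.33, so the small-[H+] approximation fails. Use the quadratic:
[H+] = (−Ka + √(Ka² + 4·Ka·C₀))/2 = 9.10 × 10^-4 M
pH = −log[H+] = −log(9.10 × 10^-4) = 3.04

pH = 3.04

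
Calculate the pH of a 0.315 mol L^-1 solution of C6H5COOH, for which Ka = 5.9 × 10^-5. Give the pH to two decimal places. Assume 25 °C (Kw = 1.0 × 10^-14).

C6H5COOH ⇌ C6H5COO- + H+
From the ICE table, Ka = x²/(0.315 − x) = 5.9 × 10^-5.
Since Ka ≪ C₀, x ≈ √(Ka·C₀) = 4.31 × 10^-3 M.
Check: 1.4% ionized — well under 5%, approximation valid.
pH = −log[H+] = −log(4.31 × 10^-3) = 2.37

pH = 2.37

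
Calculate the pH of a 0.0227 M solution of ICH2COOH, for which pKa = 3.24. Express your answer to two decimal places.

pH = 2.48

ICH2COOH ⇌ ICH2COO- + H+
Ka = 10^(−3.24) = 5.75 × 10^-4
Let x = [H+] at equilibrium. Ka = x²/(0.0227 − x).
The 5% rule fails; solving x² + Ka·x − Ka·C₀ = 0 exactly:
x = (−Ka + √(Ka² + 4·Ka·C₀))/2 = 3.34 × 10^-3 M
pH = −log[H+] = −log(3.34 × 10^-3) = 2.48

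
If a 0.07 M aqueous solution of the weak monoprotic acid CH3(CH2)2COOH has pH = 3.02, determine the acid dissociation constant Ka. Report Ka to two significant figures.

Ka = 1.3 × 10^-5

[H+] = 10^(-3.02) = 9.55 × 10^-4 M
At equilibrium [HA] = 0.07 − 9.55 × 10^-4 = 6.90 × 10^-2 M
Ka = [H+][A-]/[HA] = (9.55 × 10^-4)² / 6.90 × 10^-2 = 1.3 × 10^-5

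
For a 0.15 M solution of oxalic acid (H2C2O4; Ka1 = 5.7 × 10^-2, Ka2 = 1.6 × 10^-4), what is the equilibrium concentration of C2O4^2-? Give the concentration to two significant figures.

First ionization gives [H+] ≈ [HC2O4-] = 6.83 × 10^-2 M.
Second step: Ka2 = [H+][C2O4^2-]/[HC2O4-] ≈ [C2O4^2-] (since [H+] ≈ [HC2O4-]).
So [C2O4^2-] ≈ Ka2.

1.6 × 10^-4 M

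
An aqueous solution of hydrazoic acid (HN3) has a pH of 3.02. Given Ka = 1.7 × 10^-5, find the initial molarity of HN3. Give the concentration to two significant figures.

C₀ = 5.5 × 10^-2 M

[H+] = 10^(-3.02) = 9.55 × 10^-4 M = x
Ka = x²/(C₀ − x) ⇒ C₀ = x + x²/Ka
C₀ = 9.55 × 10^-4 + (9.55 × 10^-4)²/(1.7 × 10^-5) = 5.46 × 10^-2 M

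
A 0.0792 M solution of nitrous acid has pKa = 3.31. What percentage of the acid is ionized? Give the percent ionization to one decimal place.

7.6%

HNO2 ⇌ NO2- + H+; let x = [H+] at equilibrium.
Ka = 10^(−3.31) = 4.90 × 10^-4
Solve x² + 0.00049x − 3.88e-05 = 0 → x = 5.99 × 10^-3 M
% ionization = x/C₀ × 100% = 5.99 × 10^-3/0.0792 × 100% = 7.6%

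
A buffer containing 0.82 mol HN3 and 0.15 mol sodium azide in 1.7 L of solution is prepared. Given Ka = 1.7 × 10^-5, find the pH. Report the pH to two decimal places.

pKa = −log(1.7 × 10^-5) = 4.770
Henderson–Hasselbalch: pH = pKa + log([N3-]/[HN3]) = 4.770 + log(0.15/0.82)
pH = 4.770 + (-0.738) = 4.03

pH = 4.03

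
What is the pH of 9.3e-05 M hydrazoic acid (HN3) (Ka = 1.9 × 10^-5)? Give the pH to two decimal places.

pH = 4.47

HN3 ⇌ N3- + H+
From the ICE table, Ka = x²/(9.3e-05 − x) = 1.9 × 10^-5.
Here C₀/Ka ≈ 4.89, so the small-x approximation fails. Use the quadratic:
x = [−1.9e-05 + √(1.9e-05² + 7.07e-09)]/2 = 3.36 × 10^-5 M
pH = −log[H+] = −log(3.36 × 10^-5) = 4.47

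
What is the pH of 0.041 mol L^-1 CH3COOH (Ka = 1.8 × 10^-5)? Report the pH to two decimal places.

pH = 3.07

CH3COOH ⇌ CH3COO- + H+
Ka = x²/(0.041 − x) = 1.8 × 10^-5
Neglecting x in the denominator: x = √(1.8 × 10^-5 × 0.041) = 8.59 × 10^-4 M
Check: 2.1% ionized — well under 5%, approximation valid.
pH = −log[H+] = −log(8.59 × 10^-4) = 3.07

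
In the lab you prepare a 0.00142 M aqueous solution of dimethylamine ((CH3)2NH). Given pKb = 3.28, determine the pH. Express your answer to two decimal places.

(CH3)2NH + H2O ⇌ (CH3)2NH2+ + OH-
Kb = 10^(−3.28) = 5.25 × 10^-4
From the ICE table, Kb = x²/(0.00142 − x) = 5.25 × 10^-4.
Here C₀/Kb ≈ 2.7, so the small-x approximation fails. Use the quadratic:
x = (−Kb + √(Kb² + 4·Kb·C₀))/2 = 6.40 × 10^-4 M
pOH = 3.19, so pH = 14.00 − pOH = 10.81

pH = 10.81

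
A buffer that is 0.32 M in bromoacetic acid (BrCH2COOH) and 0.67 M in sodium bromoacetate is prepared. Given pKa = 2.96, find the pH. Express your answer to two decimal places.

pH = 3.28

pH = pKa + log([A⁻]/[HA]) = 2.96 + log(0.67/0.32)
pH = 2.96 + (+0.321) = 3.28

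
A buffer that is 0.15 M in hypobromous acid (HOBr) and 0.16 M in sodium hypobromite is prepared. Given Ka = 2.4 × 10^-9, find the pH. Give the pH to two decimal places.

pH = 8.65

pKa = −log(2.4 × 10^-9) = 8.620
pH = pKa + log([A⁻]/[HA]) = 8.620 + log(0.16/0.15)
pH = 8.620 + (+0.028) = 8.65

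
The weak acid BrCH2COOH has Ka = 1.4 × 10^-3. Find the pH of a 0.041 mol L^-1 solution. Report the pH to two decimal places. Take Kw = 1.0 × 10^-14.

pH = 2.16

BrCH2COOH ⇌ BrCH2COO- + H+
Ka = [H+]²/(0.041 − [H+]) = 1.4 × 10^-3
Here C₀/Ka ≈ 29.3, so the small-[H+] approximation fails. Use the quadratic:
[H+] = (−Ka + √(Ka² + 4·Ka·C₀))/2 = 6.91 × 10^-3 M
pH = −log(6.91 × 10^-3) = 2.16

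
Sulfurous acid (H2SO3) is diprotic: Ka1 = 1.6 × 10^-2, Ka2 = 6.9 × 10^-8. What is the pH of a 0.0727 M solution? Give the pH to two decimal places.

Ka1 ≫ Ka2, so treat the first dissociation as the only significant source of H+.
Ka1 = x²/(0.0727 − x) = 1.6 × 10^-2
Solving the quadratic: x = (−Ka1 + √(Ka1² + 4·Ka1·C₀))/2 = 2.70 × 10^-2 M
pH = −log(2.70 × 10^-2) = 1.57

pH = 1.57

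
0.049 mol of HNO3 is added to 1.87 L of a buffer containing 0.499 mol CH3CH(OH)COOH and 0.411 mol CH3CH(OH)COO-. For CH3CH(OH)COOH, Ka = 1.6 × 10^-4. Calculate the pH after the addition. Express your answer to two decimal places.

Added H+ converts CH3CH(OH)COO- to CH3CH(OH)COOH: CH3CH(OH)COOH → 0.548 mol, CH3CH(OH)COO- → 0.362 mol.
pKa = −log(1.6 × 10^-4) = 3.796
pH = pKa + log(n_CH3CH(OH)COO-/n_CH3CH(OH)COOH) = 3.796 + log(0.362/0.548) = 3.796 + (-0.180)

pH = 3.62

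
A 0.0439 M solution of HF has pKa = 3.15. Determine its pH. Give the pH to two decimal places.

HF ⇌ F- + H+
Ka = 10^(−3.15) = 7.08 × 10^-4
From the ICE table, Ka = [H+]²/(0.0439 − [H+]) = 7.08 × 10^-4.
Here C₀/Ka ≈ 62, so the small-[H+] approximation fails. Use the quadratic:
[H+] = (−Ka + √(Ka² + 4·Ka·C₀))/2 = 5.23 × 10^-3 M
pH = −log[H+] = −log(5.23 × 10^-3) = 2.28

pH = 2.28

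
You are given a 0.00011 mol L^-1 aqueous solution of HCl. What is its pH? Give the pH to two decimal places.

pH = 3.96

HCl is a strong acid and dissociates completely, so [H+] = 0.00011 M.
pH = -log(0.00011) = 3.96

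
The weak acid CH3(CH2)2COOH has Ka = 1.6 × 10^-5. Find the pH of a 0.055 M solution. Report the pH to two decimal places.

CH3(CH2)2COOH ⇌ CH3(CH2)2COO- + H+
Ka = x²/(0.055 − x) = 1.6 × 10^-5
Assume x ≪ 0.055: x ≈ √(1.6 × 10^-5 × 0.055) = 9.38 × 10^-4 M
pH = −log[H+] = −log(9.38 × 10^-4) = 3.03

pH = 3.03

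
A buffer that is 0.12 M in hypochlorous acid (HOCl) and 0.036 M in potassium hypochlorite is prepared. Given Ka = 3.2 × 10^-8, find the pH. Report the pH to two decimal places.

pH = 6.97

pKa = −log(3.2 × 10^-8) = 7.495
pH = pKa + log([A⁻]/[HA]) = 7.495 + log(0.036/0.12)
pH = 7.495 + (-0.523) = 6.97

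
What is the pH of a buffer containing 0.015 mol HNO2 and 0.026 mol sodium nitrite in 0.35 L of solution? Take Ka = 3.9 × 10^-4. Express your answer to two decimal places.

pH = 3.65

pKa = −log(3.9 × 10^-4) = 3.409
Henderson–Hasselbalch: pH = pKa + log([NO2-]/[HNO2]) = 3.409 + log(0.026/0.015)
pH = 3.409 + (+0.239) = 3.65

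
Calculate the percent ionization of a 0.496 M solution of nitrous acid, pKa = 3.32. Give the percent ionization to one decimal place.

3.1%

HNO2 ⇌ NO2- + H+; let x = [H+] at equilibrium.
Ka = 10^(−3.32) = 4.79 × 10^-4
x ≈ √(Ka·C₀) = √(4.79 × 10^-4 × 0.496) = 1.54 × 10^-2 M
Fraction ionized = 1.54 × 10^-2 / 0.496 = 0.0310 → 3.1%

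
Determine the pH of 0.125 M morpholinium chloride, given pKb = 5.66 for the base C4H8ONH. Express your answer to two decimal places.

C4H8ONH2+ is the conjugate acid of the weak base C4H8ONH.
Kb = 10^(−5.66) = 2.19 × 10^-6
Ka = Kw/Kb = 1.0×10^-14 / 2.19 × 10^-6 = 4.57 × 10^-9
Ka = [H+]²/(0.125 − [H+]) = 4.57 × 10^-9
Since Ka ≪ C₀, [H+] ≈ √(Ka·C₀) = 2.39 × 10^-5 M.
Check: 0.019% ionized — well under 5%, approximation valid.
pH = −log(2.39 × 10^-5) = 4.62

pH = 4.62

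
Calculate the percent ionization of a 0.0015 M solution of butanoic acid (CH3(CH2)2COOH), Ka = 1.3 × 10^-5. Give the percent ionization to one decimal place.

CH3(CH2)2COOH ⇌ CH3(CH2)2COO- + H+; let x = [H+] at equilibrium.
Ka = x²/(C₀ − x); solving the quadratic gives x = 1.33 × 10^-4 M.
% ionization = x/C₀ × 100% = 1.33 × 10^-4/0.0015 × 100% = 8.9%

8.9%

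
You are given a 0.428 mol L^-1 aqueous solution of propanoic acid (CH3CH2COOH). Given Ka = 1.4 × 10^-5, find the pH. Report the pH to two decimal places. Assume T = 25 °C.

CH3CH2COOH ⇌ CH3CH2COO- + H+
From the ICE table, Ka = [H+]²/(0.428 − [H+]) = 1.4 × 10^-5.
Since Ka ≪ C₀, [H+] ≈ √(Ka·C₀) = 2.45 × 10^-3 M.
Check: 0.57% ionized — well under 5%, approximation valid.
pH = −log[H+] = −log(2.45 × 10^-3) = 2.61

pH = 2.61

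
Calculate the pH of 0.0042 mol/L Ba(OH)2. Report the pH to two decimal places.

pH = 11.92

Ba(OH)2 is a strong base (each formula unit releases 2 OH-); [OH-] = 0.0084 M.
pOH = -log(0.0084) = 2.08
pH = 14.00 - 2.08 = 11.92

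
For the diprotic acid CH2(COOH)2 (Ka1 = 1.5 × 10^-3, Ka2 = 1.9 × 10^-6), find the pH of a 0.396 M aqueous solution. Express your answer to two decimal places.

pH = 1.63

Ka1 ≫ Ka2, so treat the first dissociation as the only significant source of H+.
Ka1 = x²/(0.396 − x) = 1.5 × 10^-3
Solving the quadratic: x = (−Ka1 + √(Ka1² + 4·Ka1·C₀))/2 = 2.36 × 10^-2 M
pH = −log(2.36 × 10^-2) = 1.63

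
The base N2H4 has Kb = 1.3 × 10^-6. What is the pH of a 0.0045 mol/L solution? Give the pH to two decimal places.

N2H4 + H2O ⇌ N2H5+ + OH-
Kb = x²/(0.0045 − x) = 1.3 × 10^-6
Assume x ≪ 0.0045: x ≈ √(1.3 × 10^-6 × 0.0045) = 7.65 × 10^-5 M
pOH = −log(7.65 × 10^-5) = 4.12; pH = 14.00 − 4.12 = 9.88

pH = 9.88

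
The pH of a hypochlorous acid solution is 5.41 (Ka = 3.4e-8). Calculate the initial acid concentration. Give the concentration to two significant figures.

C₀ = 4.5 × 10^-4 M

[H+] = 10^(-5.41) = 3.89 × 10^-6 M = x
Ka = x²/(C₀ − x) ⇒ C₀ = x + x²/Ka
C₀ = 3.89 × 10^-6 + (3.89 × 10^-6)²/(3.4 × 10^-8) = 4.49 × 10^-4 M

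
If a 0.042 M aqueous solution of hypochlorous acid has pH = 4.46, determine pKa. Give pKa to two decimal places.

[H+] = 10^(-4.46) = 3.47 × 10^-5 M
At equilibrium [HA] = 0.042 − 3.47 × 10^-5 = 4.20 × 10^-2 M
Ka = [H+][A-]/[HA] = (3.47 × 10^-5)² / 4.20 × 10^-2 = 2.87 × 10^-8
pKa = -log(2.87 × 10^-8) = 7.54

pKa = 7.54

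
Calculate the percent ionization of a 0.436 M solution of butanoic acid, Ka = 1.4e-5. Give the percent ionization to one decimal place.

0.6%

CH3(CH2)2COOH ⇌ CH3(CH2)2COO- + H+; let x = [H+] at equilibrium.
x ≈ √(Ka·C₀) = √(1.4 × 10^-5 × 0.436) = 2.47 × 10^-3 M
% ionization = x/C₀ × 100% = 2.47 × 10^-3/0.436 × 100% = 0.6%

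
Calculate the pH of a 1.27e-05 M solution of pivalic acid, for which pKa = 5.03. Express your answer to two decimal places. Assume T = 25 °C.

pH = 5.14

(CH3)3CCOOH ⇌ (CH3)3CCOO- + H+
Ka = 10^(−5.03) = 9.33 × 10^-6
Ka = [H+]²/(1.27e-05 − [H+]) = 9.33 × 10^-6
[H+] is not negligible relative to C₀; solve [H+]² + 9.33e-06·[H+] − 1.18e-10 = 0.
[H+] = (−Ka + √(Ka² + 4·Ka·C₀))/2 = 7.18 × 10^-6 M
pH = −log[H+] = −log(7.18 × 10^-6) = 5.14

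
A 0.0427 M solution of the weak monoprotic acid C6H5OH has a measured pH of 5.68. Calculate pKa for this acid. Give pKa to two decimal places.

[H+] = 10^(-5.68) = 2.09 × 10^-6 M
At equilibrium [HA] = 0.0427 − 2.09 × 10^-6 = 4.27 × 10^-2 M
Ka = [H+][A-]/[HA] = (2.09 × 10^-6)² / 4.27 × 10^-2 = 1.02 × 10^-10
pKa = -log(1.02 × 10^-10) = 9.99

pKa = 9.99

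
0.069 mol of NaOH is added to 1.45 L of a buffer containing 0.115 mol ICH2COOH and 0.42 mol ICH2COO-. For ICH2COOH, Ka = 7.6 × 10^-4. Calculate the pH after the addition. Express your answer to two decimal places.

OH- converts ICH2COOH to ICH2COO-: ICH2COOH → 0.046 mol, ICH2COO- → 0.489 mol.
pKa = −log(7.6 × 10^-4) = 3.119
Henderson–Hasselbalch with mole ratio 0.489/0.046: pH = 3.119 + (+1.027)

pH = 4.15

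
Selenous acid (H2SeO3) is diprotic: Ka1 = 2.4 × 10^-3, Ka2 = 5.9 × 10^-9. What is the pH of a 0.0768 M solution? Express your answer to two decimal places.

Since Ka1 ≫ Ka2, the first ionization dominates [H+].
Ka1 = x²/(0.0768 − x) = 2.4 × 10^-3
Solving the quadratic: x = (−Ka1 + √(Ka1² + 4·Ka1·C₀))/2 = 1.24 × 10^-2 M
pH = −log(1.24 × 10^-2) = 1.91

pH = 1.91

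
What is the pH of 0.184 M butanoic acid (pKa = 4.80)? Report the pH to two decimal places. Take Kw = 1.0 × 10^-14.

pH = 2.77

CH3(CH2)2COOH ⇌ CH3(CH2)2COO- + H+
Ka = 10^(−4.80) = 1.58 × 10^-5
From the ICE table, Ka = x²/(0.184 − x) = 1.58 × 10^-5.
Assume x ≪ 0.184: x ≈ √(1.58 × 10^-5 × 0.184) = 1.71 × 10^-3 M
Check: 0.93% ionized — well under 5%, approximation valid.
pH = −log(1.71 × 10^-3) = 2.77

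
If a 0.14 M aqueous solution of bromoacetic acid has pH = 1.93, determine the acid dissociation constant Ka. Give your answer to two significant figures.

[H+] = 10^(-1.93) = 1.17 × 10^-2 M
At equilibrium [HA] = 0.14 − 1.17 × 10^-2 = 1.28 × 10^-1 M
Ka = [H+][A-]/[HA] = (1.17 × 10^-2)² / 1.28 × 10^-1 = 1.1 × 10^-3

Ka = 1.1 × 10^-3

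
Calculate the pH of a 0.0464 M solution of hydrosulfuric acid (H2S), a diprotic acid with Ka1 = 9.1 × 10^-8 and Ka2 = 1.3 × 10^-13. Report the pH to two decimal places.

Since Ka1 ≫ Ka2, the first ionization dominates [H+].
Ka1 = x²/(0.0464 − x) = 9.1 × 10^-8
x ≈ √(9.1 × 10^-8 × 0.0464) = 6.50 × 10^-5 M
pH = −log(6.50 × 10^-5) = 4.19

pH = 4.19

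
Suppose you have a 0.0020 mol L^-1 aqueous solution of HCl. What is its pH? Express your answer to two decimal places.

pH = 2.70

HCl is a strong acid and dissociates completely, so [H+] = 0.0020 M.
pH = -log(0.002) = 2.70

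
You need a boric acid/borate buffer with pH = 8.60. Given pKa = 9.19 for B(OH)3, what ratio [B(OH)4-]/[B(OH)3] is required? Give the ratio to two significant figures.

ratio = 0.26

pH = pKa + log(r) ⇒ log(r) = 8.60 − 9.19 = -0.59
r = [B(OH)4-]/[B(OH)3] = 10^(-0.59) = 0.257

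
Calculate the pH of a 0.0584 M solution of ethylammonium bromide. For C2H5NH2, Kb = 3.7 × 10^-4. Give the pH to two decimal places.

C2H5NH3+ is the conjugate acid of the weak base C2H5NH2.
Ka = Kw/Kb = 1.0×10^-14 / 3.7 × 10^-4 = 2.70 × 10^-11
From the ICE table, Ka = x²/(0.0584 − x) = 2.70 × 10^-11.
Neglecting x in the denominator: x = √(2.70 × 10^-11 × 0.0584) = 1.26 × 10^-6 M
(x/C₀ = 0.0022% < 5%, so the approximation holds.)
pH = −log(1.26 × 10^-6) = 5.90

pH = 5.90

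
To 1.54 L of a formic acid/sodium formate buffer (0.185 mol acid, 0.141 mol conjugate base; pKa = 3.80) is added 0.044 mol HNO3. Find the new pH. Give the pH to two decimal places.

pH = 3.43

After neutralization: n(HCOOH) = 0.229 mol, n(HCOO-) = 0.097 mol.
pH = pKa + log([A⁻]/[HA]) = 3.80 + log(0.097/0.229) = 3.80 -0.373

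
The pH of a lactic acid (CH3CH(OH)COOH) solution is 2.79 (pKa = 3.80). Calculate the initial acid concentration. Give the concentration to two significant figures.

C₀ = 1.8 × 10^-2 M

[H+] = 10^(-2.79) = 1.62 × 10^-3 M = x
Ka = 10^(−3.80) = 1.58 × 10^-4
Ka = x²/(C₀ − x) ⇒ C₀ = x + x²/Ka
C₀ = 1.62 × 10^-3 + (1.62 × 10^-3)²/(1.58 × 10^-4) = 1.82 × 10^-2 M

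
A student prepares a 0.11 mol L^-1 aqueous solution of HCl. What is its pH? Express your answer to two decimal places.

pH = 0.96

HCl is a strong acid and dissociates completely, so [H+] = 0.11 M.
pH = -log(0.11) = 0.96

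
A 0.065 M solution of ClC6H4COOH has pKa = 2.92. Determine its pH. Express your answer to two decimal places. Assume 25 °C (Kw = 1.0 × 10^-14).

pH = 2.08

ClC6H4COOH ⇌ ClC6H4COO- + H+
Ka = 10^(−2.92) = 1.20 × 10^-3
From the ICE table, Ka = [H+]²/(0.065 − [H+]) = 1.20 × 10^-3.
The 5% rule fails; solving [H+]² + Ka·[H+] − Ka·C₀ = 0 exactly:
[H+] = [−0.0012 + √(0.0012² + 0.000312)]/2 = 8.25 × 10^-3 M
pH = −log(8.25 × 10^-3) = 2.08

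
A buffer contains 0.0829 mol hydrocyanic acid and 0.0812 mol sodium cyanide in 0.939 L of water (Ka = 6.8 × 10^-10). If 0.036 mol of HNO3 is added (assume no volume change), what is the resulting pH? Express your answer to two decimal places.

pH = 8.75

After neutralization: n(HCN) = 0.119 mol, n(CN-) = 0.0452 mol.
pKa = −log(6.8 × 10^-10) = 9.167
Henderson–Hasselbalch with mole ratio 0.0452/0.119: pH = 9.167 + (-0.420)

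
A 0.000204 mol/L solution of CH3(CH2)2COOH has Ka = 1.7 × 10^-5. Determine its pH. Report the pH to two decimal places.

pH = 4.29

CH3(CH2)2COOH ⇌ CH3(CH2)2COO- + H+
Ka = [H+]²/(0.000204 − [H+]) = 1.7 × 10^-5
Here C₀/Ka ≈ 12, so the small-[H+] approximation fails. Use the quadratic:
[H+] = [−1.7e-05 + √(1.7e-05² + 1.39e-08)]/2 = 5.10 × 10^-5 M
pH = −log[H+] = −log(5.10 × 10^-5) = 4.29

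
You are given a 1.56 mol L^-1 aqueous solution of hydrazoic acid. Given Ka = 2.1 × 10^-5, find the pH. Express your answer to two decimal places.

pH = 2.24

HN3 ⇌ N3- + H+
Let x = [H+] at equilibrium. Ka = x²/(1.56 − x).
Neglecting x in the denominator: x = √(2.1 × 10^-5 × 1.56) = 5.72 × 10^-3 M
(x/C₀ = 0.37% < 5%, so the approximation holds.)
pH = −log(5.72 × 10^-3) = 2.24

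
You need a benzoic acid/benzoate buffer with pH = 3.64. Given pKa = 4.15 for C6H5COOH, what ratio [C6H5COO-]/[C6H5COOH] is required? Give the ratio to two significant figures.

pH = pKa + log(r) ⇒ log(r) = 3.64 − 4.15 = -0.51
r = [C6H5COO-]/[C6H5COOH] = 10^(-0.51) = 0.309

ratio = 0.31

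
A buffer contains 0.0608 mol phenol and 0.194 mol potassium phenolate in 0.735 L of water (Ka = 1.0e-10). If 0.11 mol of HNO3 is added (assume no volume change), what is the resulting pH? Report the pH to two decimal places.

Added H+ converts C6H5O- to C6H5OH: C6H5OH → 0.171 mol, C6H5O- → 0.084 mol.
pKa = −log(1.0 × 10^-10) = 10.000
Henderson–Hasselbalch with mole ratio 0.084/0.171: pH = 10.000 + (-0.309)

pH = 9.69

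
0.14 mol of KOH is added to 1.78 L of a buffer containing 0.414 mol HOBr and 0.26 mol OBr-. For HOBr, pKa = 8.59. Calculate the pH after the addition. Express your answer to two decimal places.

pH = 8.75

OH- converts HOBr to OBr-: HOBr → 0.274 mol, OBr- → 0.4 mol.
pH = pKa + log(n_OBr-/n_HOBr) = 8.59 + log(0.4/0.274) = 8.59 + (+0.164)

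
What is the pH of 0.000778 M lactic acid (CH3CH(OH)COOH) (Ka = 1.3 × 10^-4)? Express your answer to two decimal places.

CH3CH(OH)COOH ⇌ CH3CH(OH)COO- + H+
Ka = [H+]²/(0.000778 − [H+]) = 1.3 × 10^-4
[H+] is not negligible relative to C₀; solve [H+]² + 0.00013·[H+] − 1.01e-07 = 0.
[H+] = (−Ka + √(Ka² + 4·Ka·C₀))/2 = 2.60 × 10^-4 M
pH = −log(2.60 × 10^-4) = 3.59

pH = 3.59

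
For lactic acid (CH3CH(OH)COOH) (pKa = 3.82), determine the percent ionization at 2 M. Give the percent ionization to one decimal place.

CH3CH(OH)COOH ⇌ CH3CH(OH)COO- + H+; let x = [H+] at equilibrium.
Ka = 10^(−3.82) = 1.51 × 10^-4
x ≈ √(Ka·C₀) = √(1.51 × 10^-4 × 2) = 1.74 × 10^-2 M
% ionization = x/C₀ × 100% = 1.74 × 10^-2/2 × 100% = 0.9%

0.9%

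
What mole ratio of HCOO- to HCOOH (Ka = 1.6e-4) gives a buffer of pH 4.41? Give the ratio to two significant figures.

ratio = 4.1

pKa = -log(1.6 × 10^-4) = 3.796
pH = pKa + log(r) ⇒ log(r) = 4.41 − 3.796 = +0.614
r = [HCOO-]/[HCOOH] = 10^(+0.614) = 4.11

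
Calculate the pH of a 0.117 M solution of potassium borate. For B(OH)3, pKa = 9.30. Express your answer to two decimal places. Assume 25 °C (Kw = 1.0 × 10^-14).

B(OH)4- is the conjugate base of the weak acid B(OH)3.
Ka = 10^(−9.30) = 5.01 × 10^-10
Kb = Kw/Ka = 1.0×10^-14 / 5.01 × 10^-10 = 2.00 × 10^-5
Kb = x²/(0.117 − x) = 2.00 × 10^-5
Assume x ≪ 0.117: x ≈ √(2.00 × 10^-5 × 0.117) = 1.53 × 10^-3 M
(x/C₀ = 1.3% < 5%, so the approximation holds.)
pOH = 2.82, so pH = 14.00 − pOH = 11.18

pH = 11.18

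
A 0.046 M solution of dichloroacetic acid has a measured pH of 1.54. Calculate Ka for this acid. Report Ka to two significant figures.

[H+] = 10^(-1.54) = 2.88 × 10^-2 M
At equilibrium [HA] = 0.046 − 2.88 × 10^-2 = 1.72 × 10^-2 M
Ka = [H+][A-]/[HA] = (2.88 × 10^-2)² / 1.72 × 10^-2 = 4.8 × 10^-2

Ka = 4.8 × 10^-2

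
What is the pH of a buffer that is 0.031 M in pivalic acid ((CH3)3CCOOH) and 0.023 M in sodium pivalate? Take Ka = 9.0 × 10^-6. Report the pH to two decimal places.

pH = 4.92

pKa = −log(9.0 × 10^-6) = 5.046
pH = pKa + log([A⁻]/[HA]) = 5.046 + log(0.023/0.031)
pH = 5.046 + (-0.130) = 4.92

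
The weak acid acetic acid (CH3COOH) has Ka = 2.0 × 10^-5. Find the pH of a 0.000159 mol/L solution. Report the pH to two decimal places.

pH = 4.33

CH3COOH ⇌ CH3COO- + H+
From the ICE table, Ka = [H+]²/(0.000159 − [H+]) = 2.0 × 10^-5.
Here C₀/Ka ≈ 7.95, so the small-[H+] approximation fails. Use the quadratic:
[H+] = (−Ka + √(Ka² + 4·Ka·C₀))/2 = 4.73 × 10^-5 M
pH = −log[H+] = −log(4.73 × 10^-5) = 4.33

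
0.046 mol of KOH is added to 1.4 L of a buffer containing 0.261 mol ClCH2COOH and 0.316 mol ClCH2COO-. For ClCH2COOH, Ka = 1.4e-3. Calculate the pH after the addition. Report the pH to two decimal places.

OH- converts ClCH2COOH to ClCH2COO-: ClCH2COOH → 0.215 mol, ClCH2COO- → 0.362 mol.
pKa = −log(1.4 × 10^-3) = 2.854
pH = pKa + log(n_ClCH2COO-/n_ClCH2COOH) = 2.854 + log(0.362/0.215) = 2.854 + (+0.226)

pH = 3.08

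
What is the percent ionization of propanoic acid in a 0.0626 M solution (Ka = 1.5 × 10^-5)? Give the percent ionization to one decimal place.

CH3CH2COOH ⇌ CH3CH2COO- + H+; let x = [H+] at equilibrium.
x ≈ √(Ka·C₀) = √(1.5 × 10^-5 × 0.0626) = 9.69 × 10^-4 M
Fraction ionized = 9.69 × 10^-4 / 0.0626 = 0.0155 → 1.5%

1.5%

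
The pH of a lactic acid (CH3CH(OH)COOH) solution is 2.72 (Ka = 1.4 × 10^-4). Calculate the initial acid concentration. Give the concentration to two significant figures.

[H+] = 10^(-2.72) = 1.91 × 10^-3 M = x
Ka = x²/(C₀ − x) ⇒ C₀ = x + x²/Ka
C₀ = 1.91 × 10^-3 + (1.91 × 10^-3)²/(1.4 × 10^-4) = 2.80 × 10^-2 M

C₀ = 2.8 × 10^-2 M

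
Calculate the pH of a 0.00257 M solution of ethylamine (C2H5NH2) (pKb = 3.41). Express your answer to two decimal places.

pH = 10.92

C2H5NH2 + H2O ⇌ C2H5NH3+ + OH-
Kb = 10^(−3.41) = 3.89 × 10^-4
From the ICE table, Kb = [OH-]²/(0.00257 − [OH-]) = 3.89 × 10^-4.
Here C₀/Kb ≈ 6.61, so the small-[OH-] approximation fails. Use the quadratic:
[OH-] = [−0.000389 + √(0.000389² + 4e-06)]/2 = 8.24 × 10^-4 M
pOH = −log(8.24 × 10^-4) = 3.08; pH = 14.00 − 3.08 = 10.92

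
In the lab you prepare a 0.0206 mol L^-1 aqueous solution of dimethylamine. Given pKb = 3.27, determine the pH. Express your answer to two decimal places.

pH = 11.49

(CH3)2NH + H2O ⇌ (CH3)2NH2+ + OH-
Kb = 10^(−3.27) = 5.37 × 10^-4
From the ICE table, Kb = x²/(0.0206 − x) = 5.37 × 10^-4.
The 5% rule fails; solving x² + Kb·x − Kb·C₀ = 0 exactly:
x = [−0.000537 + √(0.000537² + 4.42e-05)]/2 = 3.07 × 10^-3 M
pOH = 2.51, so pH = 14.00 − pOH = 11.49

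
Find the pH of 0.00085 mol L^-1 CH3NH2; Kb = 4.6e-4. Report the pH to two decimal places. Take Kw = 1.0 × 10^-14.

pH = 10.64

CH3NH2 + H2O ⇌ CH3NH3+ + OH-
Kb = x²/(0.00085 − x) = 4.6 × 10^-4
The 5% rule fails; solving x² + Kb·x − Kb·C₀ = 0 exactly:
x = (−Kb + √(Kb² + 4·Kb·C₀))/2 = 4.36 × 10^-4 M
pOH = −log(4.36 × 10^-4) = 3.36; pH = 14.00 − 3.36 = 10.64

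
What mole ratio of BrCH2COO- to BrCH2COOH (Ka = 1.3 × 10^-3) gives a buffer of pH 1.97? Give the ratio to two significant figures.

ratio = 0.12

pKa = -log(1.3 × 10^-3) = 2.886
pH = pKa + log(r) ⇒ log(r) = 1.97 − 2.886 = -0.916
r = [BrCH2COO-]/[BrCH2COOH] = 10^(-0.916) = 0.121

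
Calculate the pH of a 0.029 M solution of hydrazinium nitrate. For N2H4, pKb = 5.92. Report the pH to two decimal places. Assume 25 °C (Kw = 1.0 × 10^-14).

N2H5+ is the conjugate acid of the weak base N2H4.
Kb = 10^(−5.92) = 1.20 × 10^-6
Ka = Kw/Kb = 1.0×10^-14 / 1.20 × 10^-6 = 8.33 × 10^-9
Ka = [H+]²/(0.029 − [H+]) = 8.33 × 10^-9
Since Ka ≪ C₀, [H+] ≈ √(Ka·C₀) = 1.55 × 10^-5 M.
([H+]/C₀ = 0.054% < 5%, so the approximation holds.)
pH = −log(1.55 × 10^-5) = 4.81

pH = 4.81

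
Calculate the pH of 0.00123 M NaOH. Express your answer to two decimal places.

NaOH is a strong base; [OH-] = 0.00123 M.
pOH = -log(0.00123) = 2.91
pH = 14.00 - 2.91 = 11.09

pH = 11.09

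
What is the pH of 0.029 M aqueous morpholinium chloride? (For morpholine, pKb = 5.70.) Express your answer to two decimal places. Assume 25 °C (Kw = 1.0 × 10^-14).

C4H8ONH2+ is the conjugate acid of the weak base C4H8ONH.
Kb = 10^(−5.70) = 2.00 × 10^-6
Ka = Kw/Kb = 1.0×10^-14 / 2.00 × 10^-6 = 5.00 × 10^-9
From the ICE table, Ka = [H+]²/(0.029 − [H+]) = 5.00 × 10^-9.
Neglecting [H+] in the denominator: [H+] = √(5.00 × 10^-9 × 0.029) = 1.20 × 10^-5 M
pH = −log(1.20 × 10^-5) = 4.92

pH = 4.92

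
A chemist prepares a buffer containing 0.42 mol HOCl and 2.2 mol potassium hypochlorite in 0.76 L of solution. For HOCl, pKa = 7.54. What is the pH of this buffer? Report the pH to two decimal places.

Henderson–Hasselbalch: pH = pKa + log([OCl-]/[HOCl]) = 7.54 + log(2.2/0.42)
pH = 7.54 + (+0.719) = 8.26

pH = 8.26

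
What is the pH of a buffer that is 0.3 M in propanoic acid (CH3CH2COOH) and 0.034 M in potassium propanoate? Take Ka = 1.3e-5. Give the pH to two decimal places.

pKa = −log(1.3 × 10^-5) = 4.886
Using pH = pKa + log([base]/[acid]) with [base]/[acid] = 0.034/0.3:
pH = 4.886 + (-0.946) = 3.94

pH = 3.94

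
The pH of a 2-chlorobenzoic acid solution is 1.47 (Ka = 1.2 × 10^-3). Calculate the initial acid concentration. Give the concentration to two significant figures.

[H+] = 10^(-1.47) = 3.39 × 10^-2 M = x
Ka = x²/(C₀ − x) ⇒ C₀ = x + x²/Ka
C₀ = 3.39 × 10^-2 + (3.39 × 10^-2)²/(1.2 × 10^-3) = 9.92 × 10^-1 M

C₀ = 9.9 × 10^-1 M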